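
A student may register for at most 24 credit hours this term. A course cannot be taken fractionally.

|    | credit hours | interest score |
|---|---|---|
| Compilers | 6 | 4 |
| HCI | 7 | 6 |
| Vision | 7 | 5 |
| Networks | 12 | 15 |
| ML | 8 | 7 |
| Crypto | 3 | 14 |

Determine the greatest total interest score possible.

Treat it as a binary knapsack problem.
Allowing fractional choices, the relaxed optimum would be about 36.9, but courses are indivisible.
Vision + Networks + Crypto: credit hours 7 + 12 + 3 = 22 ≤ 24, interest score 5 + 15 + 14 = 34.
Networks + ML + Crypto: credit hours 12 + 8 + 3 = 23 ≤ 24, interest score 15 + 7 + 14 = 36.
HCI + Networks + Crypto: credit hours 7 + 12 + 3 = 22 ≤ 24, interest score 6 + 15 + 14 = 35.
Best is Networks, ML, and Crypto with total interest score 36.

36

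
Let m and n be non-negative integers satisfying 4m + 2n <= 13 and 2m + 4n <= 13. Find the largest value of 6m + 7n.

26

Relaxing integrality, the LP optimum is 28.17 at (m,n) = (2.17, 2.17), which is not an integer point.
(m,n)=(2,2): 4·2+2·2=12≤13, 2·2+4·2=12≤13, objective 26.
(m,n)=(1,2): 4·1+2·2=8≤13, 2·1+4·2=10≤13, objective 20.
(m,n)=(2,1): 4·2+2·1=10≤13, 2·2+4·1=8≤13, objective 19.
(m,n)=(1,1): 4·1+2·1=6≤13, 2·1+4·1=6≤13, objective 13.
The best lattice point is (2,2), giving 26.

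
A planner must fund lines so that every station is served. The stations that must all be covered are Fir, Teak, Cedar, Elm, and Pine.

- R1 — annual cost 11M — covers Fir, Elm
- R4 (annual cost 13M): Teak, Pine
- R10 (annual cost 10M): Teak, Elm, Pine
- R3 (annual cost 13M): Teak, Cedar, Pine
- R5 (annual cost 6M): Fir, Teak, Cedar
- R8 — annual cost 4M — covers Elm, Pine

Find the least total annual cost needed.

Choose R5 and R8: together they cover Fir, Teak, Cedar, Elm, Pine — every station.
Total annual cost: 6 + 4 = 10.
No cover costs less than 10.

10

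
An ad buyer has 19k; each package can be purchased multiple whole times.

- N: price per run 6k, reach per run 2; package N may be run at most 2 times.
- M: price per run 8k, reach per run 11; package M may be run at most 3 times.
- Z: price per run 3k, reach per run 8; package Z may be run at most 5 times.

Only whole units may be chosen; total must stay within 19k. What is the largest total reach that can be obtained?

This is a bounded integer knapsack.
Z has the best ratio (8/3); taking only Z gives at most 5×8 = 40 (stopped by the supply cap of 5).
Optimal: 5×Z: price 15 ≤ 19, reach 5·8 = 40.

40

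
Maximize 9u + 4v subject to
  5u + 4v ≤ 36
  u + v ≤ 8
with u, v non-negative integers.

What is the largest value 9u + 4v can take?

(u,v)=(7,0): 5·7+4·0=35≤36, 1·7+1·0=7≤8, objective 63.
(u,v)=(6,1): 5·6+4·1=34≤36, 1·6+1·1=7≤8, objective 58.
(u,v)=(6,0): 5·6+4·0=30≤36, 1·6+1·0=6≤8, objective 54.
The best lattice point is (7,0), giving 63.

63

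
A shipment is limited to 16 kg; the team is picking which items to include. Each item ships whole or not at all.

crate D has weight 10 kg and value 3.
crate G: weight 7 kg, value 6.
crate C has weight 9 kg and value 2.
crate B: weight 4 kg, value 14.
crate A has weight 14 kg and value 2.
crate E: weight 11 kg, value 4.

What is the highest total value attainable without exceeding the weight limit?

This is an integer program with binary decision variables.
crate G + crate B: weight 7 + 4 = 11 ≤ 16, value 6 + 14 = 20.
crate B + crate E: weight 4 + 11 = 15 ≤ 16, value 14 + 4 = 18.
Best is crate G and crate B with total value 20.

20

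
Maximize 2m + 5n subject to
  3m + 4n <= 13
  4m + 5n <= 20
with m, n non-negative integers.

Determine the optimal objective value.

15

The continuous relaxation peaks at (0, 3.25) with value 16.25; rounding to a feasible lattice point costs some objective.
(m,n)=(0,3): 3·0+4·3=12≤13, 4·0+5·3=15≤20, objective 15.
(m,n)=(1,2): 3·1+4·2=11≤13, 4·1+5·2=14≤20, objective 12.
(m,n)=(0,2): 3·0+4·2=8≤13, 4·0+5·2=10≤20, objective 10.
Maximum is 15 at (m,n)=(0,3).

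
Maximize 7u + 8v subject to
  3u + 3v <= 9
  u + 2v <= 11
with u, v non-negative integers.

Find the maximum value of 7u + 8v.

(u,v)=(0,3) is feasible, giving 24.
(u,v)=(1,2) is feasible, giving 23.
(u,v)=(0,2) is feasible, giving 16.
No feasible integer point exceeds 24.

24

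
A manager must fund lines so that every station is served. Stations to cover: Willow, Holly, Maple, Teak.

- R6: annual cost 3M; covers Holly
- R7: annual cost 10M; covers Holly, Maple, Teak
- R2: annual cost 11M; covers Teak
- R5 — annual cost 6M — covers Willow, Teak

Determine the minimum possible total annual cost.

The greedy cost-per-new-station heuristic would pick R6, R5, and R7 for 19, but a cheaper cover exists.
Choose R7 and R5: together they cover Willow, Holly, Maple, Teak — every station.
Total annual cost: 10 + 6 = 16.
No cover costs less than 16.

16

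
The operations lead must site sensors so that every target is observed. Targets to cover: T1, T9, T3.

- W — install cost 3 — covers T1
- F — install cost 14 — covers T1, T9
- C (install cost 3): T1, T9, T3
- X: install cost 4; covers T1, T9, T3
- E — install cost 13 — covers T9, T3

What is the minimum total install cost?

3

C alone covers T1, T9, T3 — every target.
Total install cost: 3.
No cover costs less than 3.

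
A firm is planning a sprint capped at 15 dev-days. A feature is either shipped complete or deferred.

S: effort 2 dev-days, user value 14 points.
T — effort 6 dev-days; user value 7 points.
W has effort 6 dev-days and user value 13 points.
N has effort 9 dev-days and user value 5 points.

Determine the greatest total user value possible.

S + T + W: effort 2 + 6 + 6 = 14 ≤ 15, user value 14 + 7 + 13 = 34.
S + W: effort 2 + 6 = 8 ≤ 15, user value 14 + 13 = 27.
Best is S, T, and W with total user value 34.

34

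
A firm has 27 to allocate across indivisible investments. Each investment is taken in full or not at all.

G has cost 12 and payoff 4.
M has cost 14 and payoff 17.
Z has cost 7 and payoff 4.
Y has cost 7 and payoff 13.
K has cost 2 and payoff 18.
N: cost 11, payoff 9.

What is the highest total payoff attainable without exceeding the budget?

48

Take M, Y, and K: cost 14 + 7 + 2 = 23 ≤ 27, payoff 17 + 13 + 18 = 48.
No other feasible combination does better.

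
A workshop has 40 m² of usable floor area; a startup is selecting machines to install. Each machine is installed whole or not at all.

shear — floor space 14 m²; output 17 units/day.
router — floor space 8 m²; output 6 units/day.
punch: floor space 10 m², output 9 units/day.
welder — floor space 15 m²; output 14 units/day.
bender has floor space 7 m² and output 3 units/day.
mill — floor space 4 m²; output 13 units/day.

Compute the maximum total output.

47

This is an integer program with binary decision variables.
shear + welder + bender + mill: floor space 14 + 15 + 7 + 4 = 40 ≤ 40, output 17 + 14 + 3 + 13 = 47.
shear + router + punch + mill: floor space 14 + 8 + 10 + 4 = 36 ≤ 40, output 17 + 6 + 9 + 13 = 45.
shear + welder + mill: floor space 14 + 15 + 4 = 33 ≤ 40, output 17 + 14 + 13 = 44.
Best is shear, welder, bender, and mill with total output 47.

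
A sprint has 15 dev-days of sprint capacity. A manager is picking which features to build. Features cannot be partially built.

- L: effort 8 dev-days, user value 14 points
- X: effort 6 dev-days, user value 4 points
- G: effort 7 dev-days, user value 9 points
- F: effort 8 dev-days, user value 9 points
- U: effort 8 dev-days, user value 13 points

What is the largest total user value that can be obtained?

Allowing fractional choices, the relaxed optimum would be about 25.4, but features are indivisible.
G + U: effort 7 + 8 = 15 ≤ 15, user value 9 + 13 = 22.
L + G: effort 8 + 7 = 15 ≤ 15, user value 14 + 9 = 23.
L + X: effort 8 + 6 = 14 ≤ 15, user value 14 + 4 = 18.
Best is L and G with total user value 23.

23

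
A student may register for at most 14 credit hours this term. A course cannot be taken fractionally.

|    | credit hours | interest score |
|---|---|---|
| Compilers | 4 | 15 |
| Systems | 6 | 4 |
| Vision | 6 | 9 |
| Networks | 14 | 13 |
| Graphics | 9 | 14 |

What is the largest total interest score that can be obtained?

Allowing fractional choices, the relaxed optimum would be about 30.5, but courses are indivisible.
Compilers + Graphics: credit hours 4 + 9 = 13 ≤ 14, interest score 15 + 14 = 29.
Compilers + Vision: credit hours 4 + 6 = 10 ≤ 14, interest score 15 + 9 = 24.
Compilers + Systems: credit hours 4 + 6 = 10 ≤ 14, interest score 15 + 4 = 19.
Best is Compilers and Graphics with total interest score 29.

29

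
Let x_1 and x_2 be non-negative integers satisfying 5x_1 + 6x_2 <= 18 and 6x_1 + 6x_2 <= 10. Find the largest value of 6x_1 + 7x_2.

(x_1,x_2)=(0,1) is feasible, giving 7.
(x_1,x_2)=(1,0) is feasible, giving 6.
(x_1,x_2)=(0,0) is feasible, giving 0.
Maximum is 7 at (x_1,x_2)=(0,1).

7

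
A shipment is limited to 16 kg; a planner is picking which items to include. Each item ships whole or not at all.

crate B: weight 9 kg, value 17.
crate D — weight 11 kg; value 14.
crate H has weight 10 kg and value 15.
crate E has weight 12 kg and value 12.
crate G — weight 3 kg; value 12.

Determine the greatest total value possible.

29

Allowing fractional choices, the relaxed optimum would be about 35.0, but items are indivisible.
crate D + crate G: weight 11 + 3 = 14 ≤ 16, value 14 + 12 = 26.
crate H + crate G: weight 10 + 3 = 13 ≤ 16, value 15 + 12 = 27.
crate B + crate G: weight 9 + 3 = 12 ≤ 16, value 17 + 12 = 29.
Best is crate B and crate G with total value 29.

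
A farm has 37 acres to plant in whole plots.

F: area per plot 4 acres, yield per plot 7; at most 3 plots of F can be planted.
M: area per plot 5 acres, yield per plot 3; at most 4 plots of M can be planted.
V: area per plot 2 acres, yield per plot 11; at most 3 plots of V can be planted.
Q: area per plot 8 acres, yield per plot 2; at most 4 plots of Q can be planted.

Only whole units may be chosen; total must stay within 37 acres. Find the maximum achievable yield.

3×F, 2×M, 3×V, and 1×Q: area 36 ≤ 37, yield 3·7 + 2·3 + 3·11 + 1·2 = 62.
3×F, 3×M, and 3×V: area 33 ≤ 37, yield 3·7 + 3·3 + 3·11 = 63.
Best is 63.

63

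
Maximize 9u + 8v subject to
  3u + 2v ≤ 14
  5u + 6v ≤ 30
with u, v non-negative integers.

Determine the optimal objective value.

Relaxing integrality, the LP optimum is 47.00 at (u,v) = (3, 2.5), which is not an integer point.
(u,v)=(4,1): 3·4+2·1=14≤14, 5·4+6·1=26≤30, objective 44.
(u,v)=(3,2): 3·3+2·2=13≤14, 5·3+6·2=27≤30, objective 43.
(u,v)=(2,3): 3·2+2·3=12≤14, 5·2+6·3=28≤30, objective 42.
No feasible integer point exceeds 44.

44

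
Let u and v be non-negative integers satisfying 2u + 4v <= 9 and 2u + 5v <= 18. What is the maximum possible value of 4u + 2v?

16

Relaxing integrality, the LP optimum is 18.00 at (u,v) = (4.5, 0), which is not an integer point.
(u,v)=(4,0): 2·4+4·0=8≤9, 2·4+5·0=8≤18, objective 16.
(u,v)=(3,0): 2·3+4·0=6≤9, 2·3+5·0=6≤18, objective 12.
No feasible integer point exceeds 16.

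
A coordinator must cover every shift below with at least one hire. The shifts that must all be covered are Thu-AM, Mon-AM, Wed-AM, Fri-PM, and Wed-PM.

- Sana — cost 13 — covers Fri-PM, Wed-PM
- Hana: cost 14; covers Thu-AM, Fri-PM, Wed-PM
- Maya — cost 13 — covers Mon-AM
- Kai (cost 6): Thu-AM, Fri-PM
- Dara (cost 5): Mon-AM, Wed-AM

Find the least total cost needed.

19

The greedy cost-per-new-shift heuristic would pick Dara, Kai, and Sana for 24, but a cheaper cover exists.
Choose Hana and Dara: together they cover Thu-AM, Mon-AM, Wed-AM, Fri-PM, Wed-PM — every shift.
Total cost: 14 + 5 = 19.
No cover costs less than 19.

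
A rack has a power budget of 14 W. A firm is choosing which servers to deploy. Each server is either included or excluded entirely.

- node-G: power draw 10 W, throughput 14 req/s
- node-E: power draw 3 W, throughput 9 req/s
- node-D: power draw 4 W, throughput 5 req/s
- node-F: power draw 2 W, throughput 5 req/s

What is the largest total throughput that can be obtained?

This is an integer program with binary decision variables.
Allowing fractional choices, the relaxed optimum would be about 26.6, but servers are indivisible.
node-G + node-F: power draw 10 + 2 = 12 ≤ 14, throughput 14 + 5 = 19.
node-G + node-E: power draw 10 + 3 = 13 ≤ 14, throughput 14 + 9 = 23.
node-E + node-D + node-F: power draw 3 + 4 + 2 = 9 ≤ 14, throughput 9 + 5 + 5 = 19.
Best is node-G and node-E with total throughput 23.

23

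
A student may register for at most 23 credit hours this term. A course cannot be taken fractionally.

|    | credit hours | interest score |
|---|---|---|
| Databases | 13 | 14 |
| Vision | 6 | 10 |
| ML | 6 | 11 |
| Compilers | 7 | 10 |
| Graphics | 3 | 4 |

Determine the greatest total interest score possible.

This is a 0-1 knapsack instance.
Vision + ML + Compilers + Graphics: credit hours 6 + 6 + 7 + 3 = 22 ≤ 23, interest score 10 + 11 + 10 + 4 = 35.
Databases + ML + Graphics: credit hours 13 + 6 + 3 = 22 ≤ 23, interest score 14 + 11 + 4 = 29.
Vision + ML + Compilers: credit hours 6 + 6 + 7 = 19 ≤ 23, interest score 10 + 11 + 10 = 31.
Best is Vision, ML, Compilers, and Graphics with total interest score 35.

35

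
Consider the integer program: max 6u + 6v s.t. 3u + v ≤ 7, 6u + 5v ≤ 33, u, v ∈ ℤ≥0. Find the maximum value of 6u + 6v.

(u,v)=(0,6): 3·0+1·6=6≤7, 6·0+5·6=30≤33, objective 36.
(u,v)=(0,5): 3·0+1·5=5≤7, 6·0+5·5=25≤33, objective 30.
The best lattice point is (0,6), giving 36.

36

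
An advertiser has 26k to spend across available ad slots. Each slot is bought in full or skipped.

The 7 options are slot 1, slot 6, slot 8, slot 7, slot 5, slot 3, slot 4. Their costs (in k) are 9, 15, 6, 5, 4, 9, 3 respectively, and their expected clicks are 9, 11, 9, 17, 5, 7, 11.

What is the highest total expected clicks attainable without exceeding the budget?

slot 8 + slot 7 + slot 3 + slot 4: cost 6 + 5 + 9 + 3 = 23 ≤ 26, expected clicks 9 + 17 + 7 + 11 = 44.
slot 1 + slot 8 + slot 7 + slot 4: cost 9 + 6 + 5 + 3 = 23 ≤ 26, expected clicks 9 + 9 + 17 + 11 = 46.
slot 1 + slot 7 + slot 3 + slot 4: cost 9 + 5 + 9 + 3 = 26 ≤ 26, expected clicks 9 + 17 + 7 + 11 = 44.
Best is slot 1, slot 8, slot 7, and slot 4 with total expected clicks 46.

46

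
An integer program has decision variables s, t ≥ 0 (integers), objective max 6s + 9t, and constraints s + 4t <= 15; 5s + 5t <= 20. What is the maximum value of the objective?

(s,t)=(1,3): 1·1+4·3=13≤15, 5·1+5·3=20≤20, objective 33.
(s,t)=(2,2): 1·2+4·2=10≤15, 5·2+5·2=20≤20, objective 30.
The best lattice point is (1,3), giving 33.

33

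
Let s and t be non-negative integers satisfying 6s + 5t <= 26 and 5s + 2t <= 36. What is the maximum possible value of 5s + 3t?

20

(s,t)=(4,0): 6·4+5·0=24≤26, 5·4+2·0=20≤36, objective 20.
(s,t)=(3,1): 6·3+5·1=23≤26, 5·3+2·1=17≤36, objective 18.
(s,t)=(3,0): 6·3+5·0=18≤26, 5·3+2·0=15≤36, objective 15.
No feasible integer point exceeds 20.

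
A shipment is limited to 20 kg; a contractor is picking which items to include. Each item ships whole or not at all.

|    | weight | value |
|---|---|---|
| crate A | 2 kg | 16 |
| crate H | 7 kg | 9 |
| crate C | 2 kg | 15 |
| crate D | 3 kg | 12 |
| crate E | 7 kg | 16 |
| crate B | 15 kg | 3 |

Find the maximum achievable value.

59

Allowing fractional choices, the relaxed optimum would be about 66.7, but items are indivisible.
crate A + crate H + crate D + crate E: weight 2 + 7 + 3 + 7 = 19 ≤ 20, value 16 + 9 + 12 + 16 = 53.
crate A + crate H + crate C + crate E: weight 2 + 7 + 2 + 7 = 18 ≤ 20, value 16 + 9 + 15 + 16 = 56.
crate A + crate C + crate D + crate E: weight 2 + 2 + 3 + 7 = 14 ≤ 20, value 16 + 15 + 12 + 16 = 59.
Best is crate A, crate C, crate D, and crate E with total value 59.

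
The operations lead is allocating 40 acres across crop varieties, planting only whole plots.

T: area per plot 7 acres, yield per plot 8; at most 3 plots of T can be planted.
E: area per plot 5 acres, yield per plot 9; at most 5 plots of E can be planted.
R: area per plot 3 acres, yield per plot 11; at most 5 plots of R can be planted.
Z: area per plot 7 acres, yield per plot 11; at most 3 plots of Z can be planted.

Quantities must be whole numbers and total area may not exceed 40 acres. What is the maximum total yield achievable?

This is a bounded integer knapsack.
Take 5×E and 5×R: area 40 ≤ 40, yield 5·9 + 5·11 = 100.
R has the best ratio (11/3) and is taken to its limit of 5; remaining capacity is filled optimally with the others.

100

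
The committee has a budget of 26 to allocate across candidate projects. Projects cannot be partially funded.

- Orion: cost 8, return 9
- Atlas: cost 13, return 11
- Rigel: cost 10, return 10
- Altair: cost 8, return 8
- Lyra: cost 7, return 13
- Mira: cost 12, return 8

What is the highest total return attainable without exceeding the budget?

32

Allowing fractional choices, the relaxed optimum would be about 33.0, but projects are indivisible.
Orion + Altair + Lyra: cost 8 + 8 + 7 = 23 ≤ 26, return 9 + 8 + 13 = 30.
Orion + Rigel + Lyra: cost 8 + 10 + 7 = 25 ≤ 26, return 9 + 10 + 13 = 32.
Rigel + Altair + Lyra: cost 10 + 8 + 7 = 25 ≤ 26, return 10 + 8 + 13 = 31.
Best is Orion, Rigel, and Lyra with total return 32.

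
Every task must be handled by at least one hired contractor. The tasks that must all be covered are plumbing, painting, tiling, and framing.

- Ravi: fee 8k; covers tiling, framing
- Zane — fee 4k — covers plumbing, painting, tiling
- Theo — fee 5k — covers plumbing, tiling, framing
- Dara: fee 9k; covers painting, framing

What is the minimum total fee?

This is a weighted set-cover instance.
Choose Zane and Theo: together they cover plumbing, painting, tiling, framing — every task.
Total fee: 4 + 5 = 9.
No cover costs less than 9.

9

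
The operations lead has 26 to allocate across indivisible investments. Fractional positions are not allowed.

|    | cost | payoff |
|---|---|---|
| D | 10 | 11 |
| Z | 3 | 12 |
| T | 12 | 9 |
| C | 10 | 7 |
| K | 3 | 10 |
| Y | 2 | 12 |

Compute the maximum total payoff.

45

Take D, Z, K, and Y: cost 10 + 3 + 3 + 2 = 18 ≤ 26, payoff 11 + 12 + 10 + 12 = 45.
No other feasible combination does better.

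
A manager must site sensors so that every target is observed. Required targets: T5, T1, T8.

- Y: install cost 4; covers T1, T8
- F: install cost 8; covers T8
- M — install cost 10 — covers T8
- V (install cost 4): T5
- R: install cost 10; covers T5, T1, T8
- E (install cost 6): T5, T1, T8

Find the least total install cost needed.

E alone covers T5, T1, T8 — every target.
Total install cost: 6.

6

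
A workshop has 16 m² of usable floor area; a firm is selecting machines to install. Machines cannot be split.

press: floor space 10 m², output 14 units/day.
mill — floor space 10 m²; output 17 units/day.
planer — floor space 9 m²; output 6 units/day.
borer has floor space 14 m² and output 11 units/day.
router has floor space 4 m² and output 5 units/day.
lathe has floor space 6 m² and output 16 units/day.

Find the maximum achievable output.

33

Treat it as a binary knapsack problem.
Take mill and lathe: floor space 10 + 6 = 16 ≤ 16, output 17 + 16 = 33.
No other feasible combination does better.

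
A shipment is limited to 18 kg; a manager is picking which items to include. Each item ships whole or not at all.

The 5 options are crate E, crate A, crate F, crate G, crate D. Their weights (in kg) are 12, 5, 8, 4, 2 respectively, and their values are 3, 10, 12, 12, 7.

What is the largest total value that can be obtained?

34

crate F + crate G + crate D: weight 8 + 4 + 2 = 14 ≤ 18, value 12 + 12 + 7 = 31.
crate A + crate F + crate G: weight 5 + 8 + 4 = 17 ≤ 18, value 10 + 12 + 12 = 34.
Best is crate A, crate F, and crate G with total value 34.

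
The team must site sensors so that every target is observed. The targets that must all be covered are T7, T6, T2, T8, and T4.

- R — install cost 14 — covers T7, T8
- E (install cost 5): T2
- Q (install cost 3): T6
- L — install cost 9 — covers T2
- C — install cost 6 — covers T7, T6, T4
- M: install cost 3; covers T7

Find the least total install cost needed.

This is a weighted set-cover instance.
Choose R, E, and C: together they cover T7, T6, T2, T8, T4 — every target.
Total install cost: 14 + 5 + 6 = 25.

25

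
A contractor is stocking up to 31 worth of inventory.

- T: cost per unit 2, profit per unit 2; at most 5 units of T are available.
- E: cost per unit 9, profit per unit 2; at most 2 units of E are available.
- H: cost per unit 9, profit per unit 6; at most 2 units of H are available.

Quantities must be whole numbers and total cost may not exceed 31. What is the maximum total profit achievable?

22

5×T and 2×H: cost 28 ≤ 31, profit 5·2 + 2·6 = 22.
4×T and 2×H: cost 26 ≤ 31, profit 4·2 + 2·6 = 20.
Best is 22.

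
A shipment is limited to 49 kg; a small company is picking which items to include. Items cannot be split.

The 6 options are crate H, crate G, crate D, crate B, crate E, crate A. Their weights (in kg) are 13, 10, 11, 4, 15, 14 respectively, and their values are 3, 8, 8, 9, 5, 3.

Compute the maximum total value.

30

Take crate G, crate D, crate B, and crate E: weight 10 + 11 + 4 + 15 = 40 ≤ 49, value 8 + 8 + 9 + 5 = 30.
No other feasible combination does better.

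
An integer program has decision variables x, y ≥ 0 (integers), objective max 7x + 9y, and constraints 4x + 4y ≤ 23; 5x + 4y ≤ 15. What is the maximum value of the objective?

Relaxing integrality, the LP optimum is 33.75 at (x,y) = (0, 3.75), which is not an integer point.
(x,y)=(0,3): 4·0+4·3=12≤23, 5·0+4·3=12≤15, objective 27.
(x,y)=(1,2): 4·1+4·2=12≤23, 5·1+4·2=13≤15, objective 25.
(x,y)=(0,2): 4·0+4·2=8≤23, 5·0+4·2=8≤15, objective 18.
Maximum is 27 at (x,y)=(0,3).

27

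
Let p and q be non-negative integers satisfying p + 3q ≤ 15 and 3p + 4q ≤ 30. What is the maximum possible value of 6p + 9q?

(p,q)=(6,3): 1·6+3·3=15≤15, 3·6+4·3=30≤30, objective 63.
(p,q)=(7,2): 1·7+3·2=13≤15, 3·7+4·2=29≤30, objective 60.
(p,q)=(5,3): 1·5+3·3=14≤15, 3·5+4·3=27≤30, objective 57.
The best lattice point is (6,3), giving 63.

63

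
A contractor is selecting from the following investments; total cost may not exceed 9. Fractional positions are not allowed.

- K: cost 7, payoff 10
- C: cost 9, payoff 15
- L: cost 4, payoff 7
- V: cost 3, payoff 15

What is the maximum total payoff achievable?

22

L + V: cost 4 + 3 = 7 ≤ 9, payoff 7 + 15 = 22.
V: cost 3 ≤ 9, payoff 15.
Best is L and V with total payoff 22.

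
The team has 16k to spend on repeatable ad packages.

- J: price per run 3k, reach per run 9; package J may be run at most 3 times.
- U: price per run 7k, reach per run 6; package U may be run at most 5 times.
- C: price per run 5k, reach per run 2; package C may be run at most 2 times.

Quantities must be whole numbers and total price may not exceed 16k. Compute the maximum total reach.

33

J has the best ratio (9/3); taking only J gives at most 3×9 = 27 (stopped by the supply cap of 3).
Mixing does better — 3×J and 1×U: price 16 ≤ 16, reach 3·9 + 1·6 = 33.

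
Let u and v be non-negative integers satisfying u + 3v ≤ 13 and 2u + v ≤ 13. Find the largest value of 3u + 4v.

24

(u,v)=(4,3): 1·4+3·3=13≤13, 2·4+1·3=11≤13, objective 24.
(u,v)=(5,2): 1·5+3·2=11≤13, 2·5+1·2=12≤13, objective 23.
(u,v)=(6,1): 1·6+3·1=9≤13, 2·6+1·1=13≤13, objective 22.
Maximum is 24 at (u,v)=(4,3).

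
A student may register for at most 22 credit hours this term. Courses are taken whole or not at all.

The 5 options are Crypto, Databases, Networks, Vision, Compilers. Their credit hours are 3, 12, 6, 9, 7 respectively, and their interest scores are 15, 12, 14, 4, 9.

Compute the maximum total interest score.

Allowing fractional choices, the relaxed optimum would be about 44.0, but courses are indivisible.
Crypto + Databases + Networks: credit hours 3 + 12 + 6 = 21 ≤ 22, interest score 15 + 12 + 14 = 41.
Crypto + Networks + Compilers: credit hours 3 + 6 + 7 = 16 ≤ 22, interest score 15 + 14 + 9 = 38.
Best is Crypto, Databases, and Networks with total interest score 41.

41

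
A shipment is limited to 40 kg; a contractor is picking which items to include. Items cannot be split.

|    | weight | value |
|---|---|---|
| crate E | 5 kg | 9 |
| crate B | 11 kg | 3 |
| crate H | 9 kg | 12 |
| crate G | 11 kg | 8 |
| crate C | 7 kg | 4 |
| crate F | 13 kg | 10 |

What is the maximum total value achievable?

39

crate E + crate B + crate H + crate F: weight 5 + 11 + 9 + 13 = 38 ≤ 40, value 9 + 3 + 12 + 10 = 34.
crate E + crate H + crate G + crate F: weight 5 + 9 + 11 + 13 = 38 ≤ 40, value 9 + 12 + 8 + 10 = 39.
crate E + crate H + crate C + crate F: weight 5 + 9 + 7 + 13 = 34 ≤ 40, value 9 + 12 + 4 + 10 = 35.
Best is crate E, crate H, crate G, and crate F with total value 39.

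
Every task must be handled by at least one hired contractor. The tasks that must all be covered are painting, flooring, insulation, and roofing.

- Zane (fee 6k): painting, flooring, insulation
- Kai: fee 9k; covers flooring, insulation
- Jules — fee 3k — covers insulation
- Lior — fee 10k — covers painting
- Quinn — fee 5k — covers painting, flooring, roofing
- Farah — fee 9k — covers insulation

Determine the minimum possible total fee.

8

Choose Jules and Quinn: together they cover painting, flooring, insulation, roofing — every task.
Total fee: 3 + 5 = 8.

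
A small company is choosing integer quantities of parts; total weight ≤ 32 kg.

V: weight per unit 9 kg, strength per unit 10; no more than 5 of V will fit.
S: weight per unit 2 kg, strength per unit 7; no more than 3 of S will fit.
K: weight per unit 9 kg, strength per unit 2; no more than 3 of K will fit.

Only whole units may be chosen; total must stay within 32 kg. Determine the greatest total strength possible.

Take 3×V and 2×S: weight 31 ≤ 32, strength 3·10 + 2·7 = 44.
No other integer combination yields more.

44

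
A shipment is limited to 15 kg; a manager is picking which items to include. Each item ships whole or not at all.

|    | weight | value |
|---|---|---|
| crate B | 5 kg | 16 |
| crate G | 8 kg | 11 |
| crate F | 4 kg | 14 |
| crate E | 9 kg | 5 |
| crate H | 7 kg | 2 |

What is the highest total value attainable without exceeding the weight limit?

Allowing fractional choices, the relaxed optimum would be about 38.2, but items are indivisible.
crate G + crate F: weight 8 + 4 = 12 ≤ 15, value 11 + 14 = 25.
crate B + crate F: weight 5 + 4 = 9 ≤ 15, value 16 + 14 = 30.
crate B + crate G: weight 5 + 8 = 13 ≤ 15, value 16 + 11 = 27.
Best is crate B and crate F with total value 30.

30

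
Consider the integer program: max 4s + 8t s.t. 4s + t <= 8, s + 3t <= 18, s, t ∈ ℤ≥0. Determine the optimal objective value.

48

(s,t)=(0,6) is feasible, giving 48.
(s,t)=(0,5) is feasible, giving 40.
(s,t)=(1,4) is feasible, giving 36.
Maximum is 48 at (s,t)=(0,6).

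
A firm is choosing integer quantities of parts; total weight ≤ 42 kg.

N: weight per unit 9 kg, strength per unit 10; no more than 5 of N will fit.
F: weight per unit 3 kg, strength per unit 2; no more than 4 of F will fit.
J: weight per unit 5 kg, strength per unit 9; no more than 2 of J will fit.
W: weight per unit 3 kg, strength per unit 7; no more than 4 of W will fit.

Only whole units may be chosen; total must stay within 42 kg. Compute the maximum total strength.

66

1×N, 3×F, 2×J, and 4×W: weight 40 ≤ 42, strength 1·10 + 3·2 + 2·9 + 4·7 = 62.
2×N, 2×J, and 4×W: weight 40 ≤ 42, strength 2·10 + 2·9 + 4·7 = 66.
Best is 66.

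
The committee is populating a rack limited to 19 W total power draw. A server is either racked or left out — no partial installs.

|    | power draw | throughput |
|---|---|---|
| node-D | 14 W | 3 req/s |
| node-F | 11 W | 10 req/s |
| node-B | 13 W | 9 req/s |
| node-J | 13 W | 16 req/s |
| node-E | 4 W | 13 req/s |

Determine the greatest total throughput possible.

29

Take node-J and node-E: power draw 13 + 4 = 17 ≤ 19, throughput 16 + 13 = 29.
No other feasible combination does better.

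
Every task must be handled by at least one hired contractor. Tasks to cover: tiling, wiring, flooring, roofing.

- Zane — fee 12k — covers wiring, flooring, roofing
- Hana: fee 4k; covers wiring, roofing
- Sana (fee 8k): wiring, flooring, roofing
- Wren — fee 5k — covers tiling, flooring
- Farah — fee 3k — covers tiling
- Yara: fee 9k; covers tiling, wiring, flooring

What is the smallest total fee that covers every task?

This is an integer covering problem.
Choose Hana and Wren: together they cover tiling, wiring, flooring, roofing — every task.
Total fee: 4 + 5 = 9.
No cover costs less than 9.

9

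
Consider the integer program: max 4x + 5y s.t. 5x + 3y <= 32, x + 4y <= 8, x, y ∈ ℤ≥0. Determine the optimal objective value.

The continuous relaxation peaks at (6.12, 0.471) with value 26.82; rounding to a feasible lattice point costs some objective.
(x,y)=(6,0) is feasible, giving 24.
(x,y)=(5,0) is feasible, giving 20.
Maximum is 24 at (x,y)=(6,0).

24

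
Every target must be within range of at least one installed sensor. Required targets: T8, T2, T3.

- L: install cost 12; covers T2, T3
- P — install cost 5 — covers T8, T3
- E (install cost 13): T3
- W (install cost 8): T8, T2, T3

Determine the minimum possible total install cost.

W alone covers T8, T2, T3 — every target.
Total install cost: 8.

8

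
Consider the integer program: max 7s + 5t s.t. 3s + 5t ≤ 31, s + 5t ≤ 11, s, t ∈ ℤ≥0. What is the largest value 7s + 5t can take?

70

(s,t)=(10,0): 3·10+5·0=30≤31, 1·10+5·0=10≤11, objective 70.
(s,t)=(9,0): 3·9+5·0=27≤31, 1·9+5·0=9≤11, objective 63.
The best lattice point is (10,0), giving 70.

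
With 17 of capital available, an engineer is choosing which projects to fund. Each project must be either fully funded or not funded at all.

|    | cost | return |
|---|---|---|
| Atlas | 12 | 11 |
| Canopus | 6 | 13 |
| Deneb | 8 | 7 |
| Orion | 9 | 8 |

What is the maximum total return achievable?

Treat it as a binary knapsack problem.
Allowing fractional choices, the relaxed optimum would be about 23.1, but projects are indivisible.
Canopus + Deneb: cost 6 + 8 = 14 ≤ 17, return 13 + 7 = 20.
Deneb + Orion: cost 8 + 9 = 17 ≤ 17, return 7 + 8 = 15.
Canopus + Orion: cost 6 + 9 = 15 ≤ 17, return 13 + 8 = 21.
Best is Canopus and Orion with total return 21.

21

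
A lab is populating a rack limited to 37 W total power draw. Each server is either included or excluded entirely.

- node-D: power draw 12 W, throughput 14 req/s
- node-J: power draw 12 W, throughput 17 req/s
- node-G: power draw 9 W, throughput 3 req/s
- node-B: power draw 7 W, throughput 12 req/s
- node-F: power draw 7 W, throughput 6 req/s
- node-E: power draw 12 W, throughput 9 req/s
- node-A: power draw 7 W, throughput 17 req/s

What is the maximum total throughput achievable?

Allowing fractional choices, the relaxed optimum would be about 58.8, but servers are indivisible.
node-J + node-B + node-F + node-A: power draw 12 + 7 + 7 + 7 = 33 ≤ 37, throughput 17 + 12 + 6 + 17 = 52.
node-D + node-B + node-F + node-A: power draw 12 + 7 + 7 + 7 = 33 ≤ 37, throughput 14 + 12 + 6 + 17 = 49.
node-J + node-G + node-B + node-A: power draw 12 + 9 + 7 + 7 = 35 ≤ 37, throughput 17 + 3 + 12 + 17 = 49.
Best is node-J, node-B, node-F, and node-A with total throughput 52.

52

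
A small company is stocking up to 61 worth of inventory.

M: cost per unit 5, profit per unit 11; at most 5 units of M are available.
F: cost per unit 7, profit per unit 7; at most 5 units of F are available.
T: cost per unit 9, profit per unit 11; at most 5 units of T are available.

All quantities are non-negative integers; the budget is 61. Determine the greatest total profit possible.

This is a bounded integer knapsack.
M has the best ratio (11/5); taking only M gives at most 5×11 = 55 (stopped by the supply cap of 5).
Mixing does better — 5×M and 4×T: cost 61 ≤ 61, profit 5·11 + 4·11 = 99.

99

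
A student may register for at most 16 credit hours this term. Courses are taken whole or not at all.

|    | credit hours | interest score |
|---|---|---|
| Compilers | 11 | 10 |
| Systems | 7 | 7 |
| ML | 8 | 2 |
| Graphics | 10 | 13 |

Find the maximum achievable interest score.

Allowing fractional choices, the relaxed optimum would be about 19.0, but courses are indivisible.
Graphics: credit hours 10 ≤ 16, interest score 13.
Compilers: credit hours 11 ≤ 16, interest score 10.
Systems + ML: credit hours 7 + 8 = 15 ≤ 16, interest score 7 + 2 = 9.
Best is Graphics with total interest score 13.

13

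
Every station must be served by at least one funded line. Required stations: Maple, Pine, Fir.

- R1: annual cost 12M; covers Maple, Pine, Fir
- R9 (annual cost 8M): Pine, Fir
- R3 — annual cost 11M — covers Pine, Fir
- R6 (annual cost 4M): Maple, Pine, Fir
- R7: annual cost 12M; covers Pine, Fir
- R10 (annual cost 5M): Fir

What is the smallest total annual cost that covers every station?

4

R6 alone covers Maple, Pine, Fir — every station.
Total annual cost: 4.
No cover costs less than 4.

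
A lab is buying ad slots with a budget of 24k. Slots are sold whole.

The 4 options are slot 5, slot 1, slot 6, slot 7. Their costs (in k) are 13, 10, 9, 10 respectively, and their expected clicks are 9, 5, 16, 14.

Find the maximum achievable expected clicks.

Treat it as a binary knapsack problem.
slot 5 + slot 7: cost 13 + 10 = 23 ≤ 24, expected clicks 9 + 14 = 23.
slot 6 + slot 7: cost 9 + 10 = 19 ≤ 24, expected clicks 16 + 14 = 30.
slot 5 + slot 6: cost 13 + 9 = 22 ≤ 24, expected clicks 9 + 16 = 25.
Best is slot 6 and slot 7 with total expected clicks 30.

30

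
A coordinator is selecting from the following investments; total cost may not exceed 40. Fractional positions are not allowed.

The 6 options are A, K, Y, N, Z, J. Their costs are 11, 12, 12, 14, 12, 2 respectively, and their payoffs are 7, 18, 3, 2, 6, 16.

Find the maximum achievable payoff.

A + K + Z + J: cost 11 + 12 + 12 + 2 = 37 ≤ 40, payoff 7 + 18 + 6 + 16 = 47.
A + K + Y + J: cost 11 + 12 + 12 + 2 = 37 ≤ 40, payoff 7 + 18 + 3 + 16 = 44.
K + Y + Z + J: cost 12 + 12 + 12 + 2 = 38 ≤ 40, payoff 18 + 3 + 6 + 16 = 43.
Best is A, K, Z, and J with total payoff 47.

47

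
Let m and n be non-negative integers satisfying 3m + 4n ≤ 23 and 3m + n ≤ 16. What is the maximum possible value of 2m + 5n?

(m,n)=(1,5) is feasible, giving 27.
(m,n)=(0,5) is feasible, giving 25.
(m,n)=(2,4) is feasible, giving 24.
(m,n)=(1,4) is feasible, giving 22.
The best lattice point is (1,5), giving 27.

27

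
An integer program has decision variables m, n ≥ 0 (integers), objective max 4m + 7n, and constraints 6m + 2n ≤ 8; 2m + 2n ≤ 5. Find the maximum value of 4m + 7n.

14

(m,n)=(0,2): 6·0+2·2=4≤8, 2·0+2·2=4≤5, objective 14.
(m,n)=(1,1): 6·1+2·1=8≤8, 2·1+2·1=4≤5, objective 11.
Maximum is 14 at (m,n)=(0,2).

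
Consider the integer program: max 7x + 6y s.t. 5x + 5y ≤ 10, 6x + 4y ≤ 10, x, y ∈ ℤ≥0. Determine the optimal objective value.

(x,y)=(1,1): 5·1+5·1=10≤10, 6·1+4·1=10≤10, objective 13.
(x,y)=(0,2): 5·0+5·2=10≤10, 6·0+4·2=8≤10, objective 12.
(x,y)=(1,0): 5·1+5·0=5≤10, 6·1+4·0=6≤10, objective 7.
Maximum is 13 at (x,y)=(1,1).

13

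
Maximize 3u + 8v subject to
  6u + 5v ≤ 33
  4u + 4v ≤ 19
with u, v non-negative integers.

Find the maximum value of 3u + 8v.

The continuous relaxation peaks at (0, 4.75) with value 38.00; rounding to a feasible lattice point costs some objective.
(u,v)=(0,4): 6·0+5·4=20≤33, 4·0+4·4=16≤19, objective 32.
(u,v)=(1,3): 6·1+5·3=21≤33, 4·1+4·3=16≤19, objective 27.
(u,v)=(0,3): 6·0+5·3=15≤33, 4·0+4·3=12≤19, objective 24.
Maximum is 32 at (u,v)=(0,4).

32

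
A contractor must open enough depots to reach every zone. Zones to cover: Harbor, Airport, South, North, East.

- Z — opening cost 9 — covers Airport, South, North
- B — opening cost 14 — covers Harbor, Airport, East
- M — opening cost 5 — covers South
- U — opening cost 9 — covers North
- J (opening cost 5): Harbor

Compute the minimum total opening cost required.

23

Choose Z and B: together they cover Harbor, Airport, South, North, East — every zone.
Total opening cost: 9 + 14 = 23.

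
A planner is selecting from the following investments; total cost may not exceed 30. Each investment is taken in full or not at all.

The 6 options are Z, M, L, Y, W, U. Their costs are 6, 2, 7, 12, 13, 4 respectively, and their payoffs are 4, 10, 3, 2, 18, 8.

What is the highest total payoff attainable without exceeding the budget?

M + W + U: cost 2 + 13 + 4 = 19 ≤ 30, payoff 10 + 18 + 8 = 36.
M + L + W + U: cost 2 + 7 + 13 + 4 = 26 ≤ 30, payoff 10 + 3 + 18 + 8 = 39.
Z + M + W + U: cost 6 + 2 + 13 + 4 = 25 ≤ 30, payoff 4 + 10 + 18 + 8 = 40.
Best is Z, M, W, and U with total payoff 40.

40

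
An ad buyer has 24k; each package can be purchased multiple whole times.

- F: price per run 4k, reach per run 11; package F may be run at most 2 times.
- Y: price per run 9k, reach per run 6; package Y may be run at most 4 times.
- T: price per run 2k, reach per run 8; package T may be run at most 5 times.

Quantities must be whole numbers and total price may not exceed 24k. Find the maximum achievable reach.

62

Take 2×F and 5×T: price 18 ≤ 24, reach 2·11 + 5·8 = 62.
T has the best ratio (8/2) and is taken to its limit of 5; remaining capacity is filled optimally with the others.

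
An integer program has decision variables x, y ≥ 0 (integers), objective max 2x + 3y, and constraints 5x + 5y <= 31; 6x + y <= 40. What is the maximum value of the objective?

18

Relaxing integrality, the LP optimum is 18.60 at (x,y) = (0, 6.2), which is not an integer point.
(x,y)=(0,6): 5·0+5·6=30≤31, 6·0+1·6=6≤40, objective 18.
(x,y)=(1,5): 5·1+5·5=30≤31, 6·1+1·5=11≤40, objective 17.
(x,y)=(0,5): 5·0+5·5=25≤31, 6·0+1·5=5≤40, objective 15.
Maximum is 18 at (x,y)=(0,6).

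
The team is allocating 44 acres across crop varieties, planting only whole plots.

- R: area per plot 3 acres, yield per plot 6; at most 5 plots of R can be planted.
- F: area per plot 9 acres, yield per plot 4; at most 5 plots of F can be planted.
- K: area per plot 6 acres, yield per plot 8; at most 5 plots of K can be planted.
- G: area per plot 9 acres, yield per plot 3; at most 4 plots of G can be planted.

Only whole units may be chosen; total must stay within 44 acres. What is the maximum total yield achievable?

4×R and 5×K: area 42 ≤ 44, yield 4·6 + 5·8 = 64.
5×R and 4×K: area 39 ≤ 44, yield 5·6 + 4·8 = 62.
Best is 64.

64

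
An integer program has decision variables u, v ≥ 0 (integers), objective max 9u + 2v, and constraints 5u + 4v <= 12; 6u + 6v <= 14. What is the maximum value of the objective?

(u,v)=(2,0) is feasible, giving 18.
(u,v)=(1,1) is feasible, giving 11.
(u,v)=(1,0) is feasible, giving 9.
Maximum is 18 at (u,v)=(2,0).

18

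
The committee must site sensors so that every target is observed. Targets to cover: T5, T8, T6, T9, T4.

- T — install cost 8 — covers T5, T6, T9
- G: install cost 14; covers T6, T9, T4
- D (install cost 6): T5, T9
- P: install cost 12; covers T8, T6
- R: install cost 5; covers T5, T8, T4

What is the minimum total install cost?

13

Choose T and R: together they cover T5, T8, T6, T9, T4 — every target.
Total install cost: 8 + 5 = 13.
No cover costs less than 13.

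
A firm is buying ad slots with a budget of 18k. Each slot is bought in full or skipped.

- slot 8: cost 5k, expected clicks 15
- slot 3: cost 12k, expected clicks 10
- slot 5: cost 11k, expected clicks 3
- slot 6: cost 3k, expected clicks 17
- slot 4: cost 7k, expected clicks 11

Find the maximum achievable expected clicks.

43

Treat it as a binary knapsack problem.
Allowing fractional choices, the relaxed optimum would be about 45.5, but ad slots are indivisible.
slot 8 + slot 6: cost 5 + 3 = 8 ≤ 18, expected clicks 15 + 17 = 32.
slot 8 + slot 6 + slot 4: cost 5 + 3 + 7 = 15 ≤ 18, expected clicks 15 + 17 + 11 = 43.
Best is slot 8, slot 6, and slot 4 with total expected clicks 43.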